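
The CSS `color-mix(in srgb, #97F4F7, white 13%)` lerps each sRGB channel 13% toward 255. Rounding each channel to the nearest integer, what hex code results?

#97F4F7 is rgb(151, 244, 247).
Lerp each channel 13% toward 255:
  R: 151 + 0.13×(255−151) = 151 + 13.52 = 164.52 → 165
  G: 244 + 0.13×(255−244) = 244 + 1.43 = 245.43 → 245
  B: 247 + 0.13×(255−247) = 247 + 1.04 = 248.04 → 248
rgb(165, 245, 248) = #A5F5F8.

#A5F5F8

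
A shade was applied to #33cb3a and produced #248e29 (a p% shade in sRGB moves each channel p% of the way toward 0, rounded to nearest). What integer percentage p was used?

#33cb3a is rgb(51, 203, 58); #248e29 is rgb(36, 142, 41).
On the G channel (widest range): 142 ≈ 203 + (p/100)(0 − 203), so p ≈ 100×(142 − 203)/(0 − 203) = -6100/-203 = 30.05.
p = 30 reproduces all three channels after rounding.

30%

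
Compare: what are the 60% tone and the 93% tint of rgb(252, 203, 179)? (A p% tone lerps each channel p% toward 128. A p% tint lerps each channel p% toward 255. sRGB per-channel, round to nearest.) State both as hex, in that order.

60% tone:
  R: 252 − 74.4 = 177.6 → 178
  G: 203 − 45 = 158 → 158
  B: 179 − 30.6 = 148.4 → 148
  → #B29E94
93% tint:
  R: 252 + 0.93×(255−252) = 252 + 2.79 = 254.79 → 255
  G: 203 + 48.36 = 251.36 → 251
  B: 179 + 0.93×(255−179) = 179 + 70.68 = 249.68 → 250
  → #FFFBFA

#B29E94, #FFFBFA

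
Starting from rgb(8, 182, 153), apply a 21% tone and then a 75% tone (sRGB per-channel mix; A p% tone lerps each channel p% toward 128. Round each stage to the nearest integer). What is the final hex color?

A 21% tone moves each channel 21% toward 128:
  R: 8 + 0.21×(128−8) = 8 + 25.2 = 33.2 → 33
  G: 182 + 0.21×(128−182) = 182 − 11.34 = 170.66 → 171
  B: 153 + 0.21×(128−153) = 153 − 5.25 = 147.75 → 148
After the tone: rgb(33, 171, 148) = #21AB94.
Per channel, c → c + 0.75(128 − c):
  R: 33 + 0.75×(128−33) = 33 + 71.25 = 104.25 → 104
  G: 171 + 0.75×(128−171) = 171 − 32.25 = 138.75 → 139
  B: 148 − 15 = 133 → 133
rgb(104, 139, 133) = #688B85.

#688B85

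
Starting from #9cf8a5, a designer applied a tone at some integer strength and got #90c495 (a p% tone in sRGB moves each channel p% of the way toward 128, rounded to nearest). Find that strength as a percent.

#9cf8a5 is rgb(156, 248, 165); #90c495 is rgb(144, 196, 149).
On the G channel (widest range): 196 ≈ 248 + (p/100)(128 − 248), so p ≈ 100×(196 − 248)/(128 − 248) = -5200/-120 = 43.33.
p = 43 reproduces all three channels after rounding.

43%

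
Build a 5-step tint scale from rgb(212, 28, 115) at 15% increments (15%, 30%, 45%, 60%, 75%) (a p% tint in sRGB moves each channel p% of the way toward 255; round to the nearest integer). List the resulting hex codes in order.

15%: (212 + 6.45 = 218.45→218, 28 + 34.05 = 62.05→62, 115 + 21 = 136→136) → #DA3E88
30%: (212 + 12.9 = 224.9→225, 28 + 68.1 = 96.1→96, 115 + 42 = 157→157) → #E1609D
45%: (212 + 19.35 = 231.35→231, 28 + 102.15 = 130.15→130, 115 + 63 = 178→178) → #E782B2
60%: (212 + 25.8 = 237.8→238, 28 + 136.2 = 164.2→164, 115 + 84 = 199→199) → #EEA4C7
75%: (212 + 32.25 = 244.25→244, 28 + 170.25 = 198.25→198, 115 + 105 = 220→220) → #F4C6DC

#DA3E88, #E1609D, #E782B2, #EEA4C7, #F4C6DC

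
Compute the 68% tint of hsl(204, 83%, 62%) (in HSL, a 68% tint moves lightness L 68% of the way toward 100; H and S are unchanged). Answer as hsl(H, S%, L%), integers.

L moves 68% from 62 toward 100: 62 + 25.84 = 87.84 → 88.
H and S are unchanged.

hsl(204, 83%, 88%)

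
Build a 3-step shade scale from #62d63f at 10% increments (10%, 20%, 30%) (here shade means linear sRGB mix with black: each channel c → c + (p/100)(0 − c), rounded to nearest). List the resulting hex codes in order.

#58c139, #4eab32, #45962c

#62d63f is rgb(98, 214, 63).
10%: (98 − 9.8 = 88.2→88, 214 − 21.4 = 192.6→193, 63 − 6.3 = 56.7→57) → #58c139
20%: (98 − 19.6 = 78.4→78, 214 − 42.8 = 171.2→171, 63 − 12.6 = 50.4→50) → #4eab32
30%: (98 − 29.4 = 68.6→69, 214 − 64.2 = 149.8→150, 63 − 18.9 = 44.1→44) → #45962c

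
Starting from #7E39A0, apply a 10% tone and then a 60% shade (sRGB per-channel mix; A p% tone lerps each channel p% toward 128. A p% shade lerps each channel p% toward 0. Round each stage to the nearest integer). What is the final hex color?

#7E39A0 is rgb(126, 57, 160).
Per channel, c → c + 0.1(128 − c):
  R: 126 + 0.1×(128−126) = 126 + 0.2 = 126.2 → 126
  G: 57 + 0.1×(128−57) = 57 + 7.1 = 64.1 → 64
  B: 160 + 0.1×(128−160) = 160 − 3.2 = 156.8 → 157
After the tone: rgb(126, 64, 157) = #7E409D.
Lerp each channel 60% toward 0:
  R: 126 − 75.6 = 50.4 → 50
  G: 64 + 0.6×(0−64) = 64 − 38.4 = 25.6 → 26
  B: 157 + 0.6×(0−157) = 157 − 94.2 = 62.8 → 63
rgb(50, 26, 63) = #321A3F.

#321A3F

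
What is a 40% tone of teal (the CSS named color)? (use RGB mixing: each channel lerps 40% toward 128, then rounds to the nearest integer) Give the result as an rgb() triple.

CSS teal is rgb(0, 128, 128).
Lerp each channel 40% toward 128:
  R: 0 + 51.2 = 51.2 → 51
  G: 128 + 0.4×(128−128) = 128 + 0 = 128 → 128
  B: 128 + 0.4×(128−128) = 128 + 0 = 128 → 128

rgb(51, 128, 128)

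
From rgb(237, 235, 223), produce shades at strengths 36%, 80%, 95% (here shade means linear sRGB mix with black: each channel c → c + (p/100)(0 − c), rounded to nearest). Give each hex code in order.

36%: (237 − 85.32 = 151.68→152, 235 − 84.6 = 150.4→150, 223 − 80.28 = 142.72→143) → #98968F
80%: (237 − 189.6 = 47.4→47, 235 − 188 = 47→47, 223 − 178.4 = 44.6→45) → #2F2F2D
95%: (237 − 225.15 = 11.85→12, 235 − 223.25 = 11.75→12, 223 − 211.85 = 11.15→11) → #0C0C0B

#98968F, #2F2F2D, #0C0C0B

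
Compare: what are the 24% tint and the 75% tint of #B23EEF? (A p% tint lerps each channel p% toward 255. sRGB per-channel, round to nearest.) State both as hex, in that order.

#B23EEF is rgb(178, 62, 239).
24% tint:
  R: 178 + 0.24×(255−178) = 178 + 18.48 = 196.48 → 196
  G: 62 + 46.32 = 108.32 → 108
  B: 239 + 0.24×(255−239) = 239 + 3.84 = 242.84 → 243
  → #C46CF3
75% tint:
  R: 178 + 0.75×(255−178) = 178 + 57.75 = 235.75 → 236
  G: 62 + 0.75×(255−62) = 62 + 144.75 = 206.75 → 207
  B: 239 + 0.75×(255−239) = 239 + 12 = 251 → 251
  → #ECCFFB

#C46CF3, #ECCFFB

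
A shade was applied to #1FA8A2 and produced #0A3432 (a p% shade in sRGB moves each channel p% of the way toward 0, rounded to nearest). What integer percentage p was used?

#1FA8A2 is rgb(31, 168, 162); #0A3432 is rgb(10, 52, 50).
On the G channel (widest range): 52 ≈ 168 + (p/100)(0 − 168), so p ≈ 100×(52 − 168)/(0 − 168) = -11600/-168 = 69.05.
p = 69 reproduces all three channels after rounding.

69%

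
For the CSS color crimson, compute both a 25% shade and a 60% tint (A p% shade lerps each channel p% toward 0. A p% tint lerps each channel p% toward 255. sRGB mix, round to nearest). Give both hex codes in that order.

#A50F2D, #F1A1B1

CSS crimson is rgb(220, 20, 60).
25% shade:
  R: 220 − 55 = 165 → 165
  G: 20 − 5 = 15 → 15
  B: 60 − 15 = 45 → 45
  → #A50F2D
60% tint:
  R: 220 + 0.6×(255−220) = 220 + 21 = 241 → 241
  G: 20 + 0.6×(255−20) = 20 + 141 = 161 → 161
  B: 60 + 117 = 177 → 177
  → #F1A1B1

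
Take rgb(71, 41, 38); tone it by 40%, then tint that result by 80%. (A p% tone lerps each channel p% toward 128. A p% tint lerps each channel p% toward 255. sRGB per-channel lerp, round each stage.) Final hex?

Per channel, c → c + 0.4(128 − c):
  R: 71 + 0.4×(128−71) = 71 + 22.8 = 93.8 → 94
  G: 41 + 0.4×(128−41) = 41 + 34.8 = 75.8 → 76
  B: 38 + 0.4×(128−38) = 38 + 36 = 74 → 74
After the tone: rgb(94, 76, 74) = #5e4c4a.
Lerp each channel 80% toward 255:
  R: 94 + 0.8×(255−94) = 94 + 128.8 = 222.8 → 223
  G: 76 + 0.8×(255−76) = 76 + 143.2 = 219.2 → 219
  B: 74 + 0.8×(255−74) = 74 + 144.8 = 218.8 → 219
rgb(223, 219, 219) = #dfdbdb.

#dfdbdb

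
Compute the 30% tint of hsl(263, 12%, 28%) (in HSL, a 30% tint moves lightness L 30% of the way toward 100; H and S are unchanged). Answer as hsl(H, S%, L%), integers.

L moves 30% from 28 toward 100: 28 + 21.6 = 49.6 → 50.
H and S are unchanged.

hsl(263, 12%, 50%)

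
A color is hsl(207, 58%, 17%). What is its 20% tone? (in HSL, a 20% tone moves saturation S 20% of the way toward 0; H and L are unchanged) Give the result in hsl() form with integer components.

hsl(207, 46%, 17%)

S moves 20% from 58 toward 0: 58 − 11.6 = 46.4 → 46.
H and L are unchanged.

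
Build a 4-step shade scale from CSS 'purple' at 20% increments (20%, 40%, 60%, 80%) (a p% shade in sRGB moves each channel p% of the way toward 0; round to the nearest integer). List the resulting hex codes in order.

#660066, #4d004d, #330033, #1a001a

CSS purple is rgb(128, 0, 128).
20%: (128 − 25.6 = 102.4→102, 0→0, 128 − 25.6 = 102.4→102) → #660066
40%: (128 − 51.2 = 76.8→77, 0→0, 128 − 51.2 = 76.8→77) → #4d004d
60%: (128 − 76.8 = 51.2→51, 0→0, 128 − 76.8 = 51.2→51) → #330033
80%: (128 − 102.4 = 25.6→26, 0→0, 128 − 102.4 = 25.6→26) → #1a001a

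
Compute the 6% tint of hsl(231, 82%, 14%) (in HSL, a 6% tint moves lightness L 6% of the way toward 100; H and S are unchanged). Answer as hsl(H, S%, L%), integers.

L moves 6% from 14 toward 100: 14 + 5.16 = 19.16 → 19.
H and S are unchanged.

hsl(231, 82%, 19%)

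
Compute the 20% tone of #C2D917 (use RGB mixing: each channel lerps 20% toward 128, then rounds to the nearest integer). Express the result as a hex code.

#B5C72C

#C2D917 is rgb(194, 217, 23).
A 20% tone moves each channel 20% toward 128:
  R: 194 − 13.2 = 180.8 → 181
  G: 217 + 0.2×(128−217) = 217 − 17.8 = 199.2 → 199
  B: 23 + 0.2×(128−23) = 23 + 21 = 44 → 44
rgb(181, 199, 44) = #B5C72C.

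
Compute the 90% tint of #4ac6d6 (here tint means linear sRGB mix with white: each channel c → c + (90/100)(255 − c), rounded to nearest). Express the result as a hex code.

#4ac6d6 is rgb(74, 198, 214).
Lerp each channel 90% toward 255:
  R: 74 + 162.9 = 236.9 → 237
  G: 198 + 0.9×(255−198) = 198 + 51.3 = 249.3 → 249
  B: 214 + 36.9 = 250.9 → 251
rgb(237, 249, 251) = #edf9fb.

#edf9fb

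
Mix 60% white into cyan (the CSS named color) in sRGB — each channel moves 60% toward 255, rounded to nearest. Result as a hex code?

CSS cyan is rgb(0, 255, 255).
A 60% tint moves each channel 60% toward 255:
  R: 0 + 0.6×(255−0) = 0 + 153 = 153 → 153
  G: 255 + 0.6×(255−255) = 255 + 0 = 255 → 255
  B: 255 + 0 = 255 → 255
rgb(153, 255, 255) = #99ffff.

#99ffff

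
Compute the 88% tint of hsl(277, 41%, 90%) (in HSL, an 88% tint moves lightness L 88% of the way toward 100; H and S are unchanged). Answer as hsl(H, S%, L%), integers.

hsl(277, 41%, 99%)

L moves 88% from 90 toward 100: 90 + 8.8 = 98.8 → 99.
H and S are unchanged.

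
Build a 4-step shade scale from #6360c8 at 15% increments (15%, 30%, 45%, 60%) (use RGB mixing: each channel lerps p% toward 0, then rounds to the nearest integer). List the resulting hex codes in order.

#5452aa, #45438c, #36356e, #282650

#6360c8 is rgb(99, 96, 200).
15%: (99 − 14.85 = 84.15→84, 96 − 14.4 = 81.6→82, 200 − 30 = 170→170) → #5452aa
30%: (99 − 29.7 = 69.3→69, 96 − 28.8 = 67.2→67, 200 − 60 = 140→140) → #45438c
45%: (99 − 44.55 = 54.45→54, 96 − 43.2 = 52.8→53, 200 − 90 = 110→110) → #36356e
60%: (99 − 59.4 = 39.6→40, 96 − 57.6 = 38.4→38, 200 − 120 = 80→80) → #282650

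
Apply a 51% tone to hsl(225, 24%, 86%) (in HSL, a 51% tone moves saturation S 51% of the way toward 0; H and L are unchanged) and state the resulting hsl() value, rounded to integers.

S moves 51% from 24 toward 0: 24 − 12.24 = 11.76 → 12.
H and L are unchanged.

hsl(225, 12%, 86%)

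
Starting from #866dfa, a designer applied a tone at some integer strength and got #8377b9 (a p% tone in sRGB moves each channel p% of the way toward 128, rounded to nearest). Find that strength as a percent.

53%

#866dfa is rgb(134, 109, 250); #8377b9 is rgb(131, 119, 185).
On the B channel (widest range): 185 ≈ 250 + (p/100)(128 − 250), so p ≈ 100×(185 − 250)/(128 − 250) = -6500/-122 = 53.28.
p = 53 reproduces all three channels after rounding.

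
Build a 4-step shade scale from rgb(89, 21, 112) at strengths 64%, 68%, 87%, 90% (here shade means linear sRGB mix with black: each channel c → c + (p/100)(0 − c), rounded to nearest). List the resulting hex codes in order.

#200828, #1c0724, #0c030f, #09020b

64%: (89 − 56.96 = 32.04→32, 21 − 13.44 = 7.56→8, 112 − 71.68 = 40.32→40) → #200828
68%: (89 − 60.52 = 28.48→28, 21 − 14.28 = 6.72→7, 112 − 76.16 = 35.84→36) → #1c0724
87%: (89 − 77.43 = 11.57→12, 21 − 18.27 = 2.73→3, 112 − 97.44 = 14.56→15) → #0c030f
90%: (89 − 80.1 = 8.9→9, 21 − 18.9 = 2.1→2, 112 − 100.8 = 11.2→11) → #09020b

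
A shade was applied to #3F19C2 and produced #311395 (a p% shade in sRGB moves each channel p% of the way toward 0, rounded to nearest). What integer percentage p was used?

#3F19C2 is rgb(63, 25, 194); #311395 is rgb(49, 19, 149).
On the B channel (widest range): 149 ≈ 194 + (p/100)(0 − 194), so p ≈ 100×(149 − 194)/(0 − 194) = -4500/-194 = 23.20.
p = 23 reproduces all three channels after rounding.

23%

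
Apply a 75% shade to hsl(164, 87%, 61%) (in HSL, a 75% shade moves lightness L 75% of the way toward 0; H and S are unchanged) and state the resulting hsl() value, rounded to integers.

hsl(164, 87%, 15%)

L moves 75% from 61 toward 0: 61 − 45.75 = 15.25 → 15.
H and S are unchanged.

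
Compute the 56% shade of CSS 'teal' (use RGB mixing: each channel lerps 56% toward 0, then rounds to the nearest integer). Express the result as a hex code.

CSS teal is rgb(0, 128, 128).
Lerp each channel 56% toward 0:
  R: 0 + 0.56×(0−0) = 0 + 0 = 0 → 0
  G: 128 − 71.68 = 56.32 → 56
  B: 128 − 71.68 = 56.32 → 56
rgb(0, 56, 56) = #003838.

#003838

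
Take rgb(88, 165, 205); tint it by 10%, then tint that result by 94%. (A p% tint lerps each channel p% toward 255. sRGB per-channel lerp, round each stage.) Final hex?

#F6FAFC

Lerp each channel 10% toward 255:
  R: 88 + 0.1×(255−88) = 88 + 16.7 = 104.7 → 105
  G: 165 + 9 = 174 → 174
  B: 205 + 0.1×(255−205) = 205 + 5 = 210 → 210
After the tint: rgb(105, 174, 210) = #69AED2.
Per channel, c → c + 0.94(255 − c):
  R: 105 + 0.94×(255−105) = 105 + 141 = 246 → 246
  G: 174 + 0.94×(255−174) = 174 + 76.14 = 250.14 → 250
  B: 210 + 42.3 = 252.3 → 252
rgb(246, 250, 252) = #F6FAFC.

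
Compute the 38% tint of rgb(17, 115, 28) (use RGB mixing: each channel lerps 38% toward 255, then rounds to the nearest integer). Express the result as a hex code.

Lerp each channel 38% toward 255:
  R: 17 + 0.38×(255−17) = 17 + 90.44 = 107.44 → 107
  G: 115 + 0.38×(255−115) = 115 + 53.2 = 168.2 → 168
  B: 28 + 86.26 = 114.26 → 114
rgb(107, 168, 114) = #6ba872.

#6ba872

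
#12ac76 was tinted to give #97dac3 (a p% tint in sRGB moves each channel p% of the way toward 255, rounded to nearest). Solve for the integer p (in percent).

#12ac76 is rgb(18, 172, 118); #97dac3 is rgb(151, 218, 195).
On the R channel (widest range): 151 ≈ 18 + (p/100)(255 − 18), so p ≈ 100×(151 − 18)/(255 − 18) = 13300/237 = 56.12.
p = 56 reproduces all three channels after rounding.

56%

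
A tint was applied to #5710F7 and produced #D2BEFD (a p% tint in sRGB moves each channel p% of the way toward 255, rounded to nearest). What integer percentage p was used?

#5710F7 is rgb(87, 16, 247); #D2BEFD is rgb(210, 190, 253).
On the G channel (widest range): 190 ≈ 16 + (p/100)(255 − 16), so p ≈ 100×(190 − 16)/(255 − 16) = 17400/239 = 72.80.
p = 73 reproduces all three channels after rounding.

73%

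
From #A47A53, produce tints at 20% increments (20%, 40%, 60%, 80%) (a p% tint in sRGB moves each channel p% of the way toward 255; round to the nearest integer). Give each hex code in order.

#A47A53 is rgb(164, 122, 83).
20%: (164 + 18.2 = 182.2→182, 122 + 26.6 = 148.6→149, 83 + 34.4 = 117.4→117) → #B69575
40%: (164 + 36.4 = 200.4→200, 122 + 53.2 = 175.2→175, 83 + 68.8 = 151.8→152) → #C8AF98
60%: (164 + 54.6 = 218.6→219, 122 + 79.8 = 201.8→202, 83 + 103.2 = 186.2→186) → #DBCABA
80%: (164 + 72.8 = 236.8→237, 122 + 106.4 = 228.4→228, 83 + 137.6 = 220.6→221) → #EDE4DD

#B69575, #C8AF98, #DBCABA, #EDE4DD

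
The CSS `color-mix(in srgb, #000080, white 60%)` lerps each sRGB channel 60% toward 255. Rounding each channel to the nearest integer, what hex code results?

#000080 is rgb(0, 0, 128).
Per channel, c → c + 0.6(255 − c):
  R: 0 + 153 = 153 → 153
  G: 0 + 153 = 153 → 153
  B: 128 + 0.6×(255−128) = 128 + 76.2 = 204.2 → 204
rgb(153, 153, 204) = #9999CC.

#9999CC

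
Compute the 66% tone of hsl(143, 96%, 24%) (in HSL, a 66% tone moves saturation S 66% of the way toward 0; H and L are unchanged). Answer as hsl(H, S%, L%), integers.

hsl(143, 33%, 24%)

S moves 66% from 96 toward 0: 96 − 63.36 = 32.64 → 33.
H and L are unchanged.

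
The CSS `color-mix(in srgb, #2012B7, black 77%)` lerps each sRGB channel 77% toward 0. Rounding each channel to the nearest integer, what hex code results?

#2012B7 is rgb(32, 18, 183).
A 77% shade moves each channel 77% toward 0:
  R: 32 + 0.77×(0−32) = 32 − 24.64 = 7.36 → 7
  G: 18 − 13.86 = 4.14 → 4
  B: 183 + 0.77×(0−183) = 183 − 140.91 = 42.09 → 42
rgb(7, 4, 42) = #07042A.

#07042A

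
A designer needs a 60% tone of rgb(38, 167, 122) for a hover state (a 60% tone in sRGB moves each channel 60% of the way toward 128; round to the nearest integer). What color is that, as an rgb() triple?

A 60% tone moves each channel 60% toward 128:
  R: 38 + 0.6×(128−38) = 38 + 54 = 92 → 92
  G: 167 − 23.4 = 143.6 → 144
  B: 122 + 0.6×(128−122) = 122 + 3.6 = 125.6 → 126

rgb(92, 144, 126)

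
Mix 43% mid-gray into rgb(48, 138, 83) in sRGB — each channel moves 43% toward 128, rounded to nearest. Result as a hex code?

#528666

Lerp each channel 43% toward 128:
  R: 48 + 34.4 = 82.4 → 82
  G: 138 + 0.43×(128−138) = 138 − 4.3 = 133.7 → 134
  B: 83 + 0.43×(128−83) = 83 + 19.35 = 102.35 → 102
rgb(82, 134, 102) = #528666.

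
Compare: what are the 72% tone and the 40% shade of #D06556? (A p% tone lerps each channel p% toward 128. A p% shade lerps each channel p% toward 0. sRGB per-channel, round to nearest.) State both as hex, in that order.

#D06556 is rgb(208, 101, 86).
72% tone:
  R: 208 + 0.72×(128−208) = 208 − 57.6 = 150.4 → 150
  G: 101 + 19.44 = 120.44 → 120
  B: 86 + 30.24 = 116.24 → 116
  → #967874
40% shade:
  R: 208 − 83.2 = 124.8 → 125
  G: 101 + 0.4×(0−101) = 101 − 40.4 = 60.6 → 61
  B: 86 − 34.4 = 51.6 → 52
  → #7D3D34

#967874, #7D3D34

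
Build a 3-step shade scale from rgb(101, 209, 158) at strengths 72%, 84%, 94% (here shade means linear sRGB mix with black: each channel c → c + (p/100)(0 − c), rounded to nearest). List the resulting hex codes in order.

#1C3B2C, #102119, #060D09

72%: (101 − 72.72 = 28.28→28, 209 − 150.48 = 58.52→59, 158 − 113.76 = 44.24→44) → #1C3B2C
84%: (101 − 84.84 = 16.16→16, 209 − 175.56 = 33.44→33, 158 − 132.72 = 25.28→25) → #102119
94%: (101 − 94.94 = 6.06→6, 209 − 196.46 = 12.54→13, 158 − 148.52 = 9.48→9) → #060D09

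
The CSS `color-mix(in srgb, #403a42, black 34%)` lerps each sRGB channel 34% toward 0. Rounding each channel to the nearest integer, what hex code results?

#403a42 is rgb(64, 58, 66).
A 34% shade moves each channel 34% toward 0:
  R: 64 + 0.34×(0−64) = 64 − 21.76 = 42.24 → 42
  G: 58 + 0.34×(0−58) = 58 − 19.72 = 38.28 → 38
  B: 66 − 22.44 = 43.56 → 44
rgb(42, 38, 44) = #2a262c.

#2a262c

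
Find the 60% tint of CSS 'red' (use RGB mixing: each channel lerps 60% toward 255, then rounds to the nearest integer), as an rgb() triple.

CSS red is rgb(255, 0, 0).
A 60% tint moves each channel 60% toward 255:
  R: 255 + 0 = 255 → 255
  G: 0 + 0.6×(255−0) = 0 + 153 = 153 → 153
  B: 0 + 0.6×(255−0) = 0 + 153 = 153 → 153

rgb(255, 153, 153)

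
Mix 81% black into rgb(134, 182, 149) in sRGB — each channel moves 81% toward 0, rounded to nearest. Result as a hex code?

#19231C

An 81% shade moves each channel 81% toward 0:
  R: 134 + 0.81×(0−134) = 134 − 108.54 = 25.46 → 25
  G: 182 + 0.81×(0−182) = 182 − 147.42 = 34.58 → 35
  B: 149 − 120.69 = 28.31 → 28
rgb(25, 35, 28) = #19231C.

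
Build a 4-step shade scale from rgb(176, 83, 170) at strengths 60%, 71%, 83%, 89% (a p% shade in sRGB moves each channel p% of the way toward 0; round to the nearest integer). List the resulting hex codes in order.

#462144, #331831, #1e0e1d, #130913

60%: (176 − 105.6 = 70.4→70, 83 − 49.8 = 33.2→33, 170 − 102 = 68→68) → #462144
71%: (176 − 124.96 = 51.04→51, 83 − 58.93 = 24.07→24, 170 − 120.7 = 49.3→49) → #331831
83%: (176 − 146.08 = 29.92→30, 83 − 68.89 = 14.11→14, 170 − 141.1 = 28.9→29) → #1e0e1d
89%: (176 − 156.64 = 19.36→19, 83 − 73.87 = 9.13→9, 170 − 151.3 = 18.7→19) → #130913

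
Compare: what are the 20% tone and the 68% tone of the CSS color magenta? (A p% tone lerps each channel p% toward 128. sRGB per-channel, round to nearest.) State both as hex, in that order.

CSS magenta is rgb(255, 0, 255).
20% tone:
  R: 255 + 0.2×(128−255) = 255 − 25.4 = 229.6 → 230
  G: 0 + 25.6 = 25.6 → 26
  B: 255 − 25.4 = 229.6 → 230
  → #E61AE6
68% tone:
  R: 255 − 86.36 = 168.64 → 169
  G: 0 + 0.68×(128−0) = 0 + 87.04 = 87.04 → 87
  B: 255 + 0.68×(128−255) = 255 − 86.36 = 168.64 → 169
  → #A957A9

#E61AE6, #A957A9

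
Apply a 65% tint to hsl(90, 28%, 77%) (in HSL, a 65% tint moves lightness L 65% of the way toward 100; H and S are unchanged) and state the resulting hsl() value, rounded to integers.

hsl(90, 28%, 92%)

L moves 65% from 77 toward 100: 77 + 14.95 = 91.95 → 92.
H and S are unchanged.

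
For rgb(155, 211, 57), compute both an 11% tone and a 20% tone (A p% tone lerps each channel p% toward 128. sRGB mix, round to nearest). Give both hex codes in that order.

11% tone:
  R: 155 − 2.97 = 152.03 → 152
  G: 211 + 0.11×(128−211) = 211 − 9.13 = 201.87 → 202
  B: 57 + 7.81 = 64.81 → 65
  → #98CA41
20% tone:
  R: 155 + 0.2×(128−155) = 155 − 5.4 = 149.6 → 150
  G: 211 + 0.2×(128−211) = 211 − 16.6 = 194.4 → 194
  B: 57 + 0.2×(128−57) = 57 + 14.2 = 71.2 → 71
  → #96C247

#98CA41, #96C247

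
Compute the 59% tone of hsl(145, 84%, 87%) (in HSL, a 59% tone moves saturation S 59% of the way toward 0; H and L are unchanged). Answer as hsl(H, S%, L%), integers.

hsl(145, 34%, 87%)

S moves 59% from 84 toward 0: 84 − 49.56 = 34.44 → 34.
H and L are unchanged.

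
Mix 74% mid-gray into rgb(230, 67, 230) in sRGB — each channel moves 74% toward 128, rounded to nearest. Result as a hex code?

Per channel, c → c + 0.74(128 − c):
  R: 230 − 75.48 = 154.52 → 155
  G: 67 + 45.14 = 112.14 → 112
  B: 230 + 0.74×(128−230) = 230 − 75.48 = 154.52 → 155
rgb(155, 112, 155) = #9B709B.

#9B709B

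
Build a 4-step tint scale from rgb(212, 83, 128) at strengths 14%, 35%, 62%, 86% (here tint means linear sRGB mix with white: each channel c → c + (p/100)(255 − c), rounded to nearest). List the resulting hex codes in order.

14%: (212 + 6.02 = 218.02→218, 83 + 24.08 = 107.08→107, 128 + 17.78 = 145.78→146) → #DA6B92
35%: (212 + 15.05 = 227.05→227, 83 + 60.2 = 143.2→143, 128 + 44.45 = 172.45→172) → #E38FAC
62%: (212 + 26.66 = 238.66→239, 83 + 106.64 = 189.64→190, 128 + 78.74 = 206.74→207) → #EFBECF
86%: (212 + 36.98 = 248.98→249, 83 + 147.92 = 230.92→231, 128 + 109.22 = 237.22→237) → #F9E7ED

#DA6B92, #E38FAC, #EFBECF, #F9E7ED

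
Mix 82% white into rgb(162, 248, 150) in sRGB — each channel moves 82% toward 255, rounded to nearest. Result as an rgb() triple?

rgb(238, 254, 236)

Per channel, c → c + 0.82(255 − c):
  R: 162 + 0.82×(255−162) = 162 + 76.26 = 238.26 → 238
  G: 248 + 0.82×(255−248) = 248 + 5.74 = 253.74 → 254
  B: 150 + 0.82×(255−150) = 150 + 86.1 = 236.1 → 236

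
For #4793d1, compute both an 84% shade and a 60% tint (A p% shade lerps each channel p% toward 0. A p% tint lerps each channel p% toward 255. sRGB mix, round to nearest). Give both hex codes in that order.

#0b1821, #b5d4ed

#4793d1 is rgb(71, 147, 209).
84% shade:
  R: 71 + 0.84×(0−71) = 71 − 59.64 = 11.36 → 11
  G: 147 + 0.84×(0−147) = 147 − 123.48 = 23.52 → 24
  B: 209 + 0.84×(0−209) = 209 − 175.56 = 33.44 → 33
  → #0b1821
60% tint:
  R: 71 + 110.4 = 181.4 → 181
  G: 147 + 0.6×(255−147) = 147 + 64.8 = 211.8 → 212
  B: 209 + 27.6 = 236.6 → 237
  → #b5d4ed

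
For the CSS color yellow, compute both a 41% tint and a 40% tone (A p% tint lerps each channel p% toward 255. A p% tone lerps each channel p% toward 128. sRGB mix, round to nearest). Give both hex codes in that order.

CSS yellow is rgb(255, 255, 0).
41% tint:
  R: 255 + 0.41×(255−255) = 255 + 0 = 255 → 255
  G: 255 + 0.41×(255−255) = 255 + 0 = 255 → 255
  B: 0 + 0.41×(255−0) = 0 + 104.55 = 104.55 → 105
  → #FFFF69
40% tone:
  R: 255 + 0.4×(128−255) = 255 − 50.8 = 204.2 → 204
  G: 255 − 50.8 = 204.2 → 204
  B: 0 + 0.4×(128−0) = 0 + 51.2 = 51.2 → 51
  → #CCCC33

#FFFF69, #CCCC33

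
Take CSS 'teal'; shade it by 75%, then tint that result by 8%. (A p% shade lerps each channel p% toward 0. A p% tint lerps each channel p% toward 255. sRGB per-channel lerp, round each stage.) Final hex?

CSS teal is rgb(0, 128, 128).
Per channel, c → c + 0.75(0 − c):
  R: 0 + 0 = 0 → 0
  G: 128 + 0.75×(0−128) = 128 − 96 = 32 → 32
  B: 128 + 0.75×(0−128) = 128 − 96 = 32 → 32
After the shade: rgb(0, 32, 32) = #002020.
Per channel, c → c + 0.08(255 − c):
  R: 0 + 20.4 = 20.4 → 20
  G: 32 + 17.84 = 49.84 → 50
  B: 32 + 0.08×(255−32) = 32 + 17.84 = 49.84 → 50
rgb(20, 50, 50) = #143232.

#143232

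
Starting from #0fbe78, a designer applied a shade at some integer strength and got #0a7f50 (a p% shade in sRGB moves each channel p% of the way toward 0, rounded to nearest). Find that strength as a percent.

#0fbe78 is rgb(15, 190, 120); #0a7f50 is rgb(10, 127, 80).
On the G channel (widest range): 127 ≈ 190 + (p/100)(0 − 190), so p ≈ 100×(127 − 190)/(0 − 190) = -6300/-190 = 33.16.
p = 33 reproduces all three channels after rounding.

33%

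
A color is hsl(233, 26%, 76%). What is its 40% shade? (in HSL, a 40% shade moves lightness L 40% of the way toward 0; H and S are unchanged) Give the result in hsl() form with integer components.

hsl(233, 26%, 46%)

L moves 40% from 76 toward 0: 76 − 30.4 = 45.6 → 46.
H and S are unchanged.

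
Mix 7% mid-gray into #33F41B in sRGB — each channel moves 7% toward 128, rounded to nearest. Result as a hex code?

#38EC22

#33F41B is rgb(51, 244, 27).
Per channel, c → c + 0.07(128 − c):
  R: 51 + 0.07×(128−51) = 51 + 5.39 = 56.39 → 56
  G: 244 + 0.07×(128−244) = 244 − 8.12 = 235.88 → 236
  B: 27 + 0.07×(128−27) = 27 + 7.07 = 34.07 → 34
rgb(56, 236, 34) = #38EC22.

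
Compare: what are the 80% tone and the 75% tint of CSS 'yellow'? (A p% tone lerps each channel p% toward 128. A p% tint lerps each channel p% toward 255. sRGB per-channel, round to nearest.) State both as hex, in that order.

CSS yellow is rgb(255, 255, 0).
80% tone:
  R: 255 − 101.6 = 153.4 → 153
  G: 255 − 101.6 = 153.4 → 153
  B: 0 + 102.4 = 102.4 → 102
  → #999966
75% tint:
  R: 255 + 0 = 255 → 255
  G: 255 + 0 = 255 → 255
  B: 0 + 0.75×(255−0) = 0 + 191.25 = 191.25 → 191
  → #FFFFBF

#999966, #FFFFBF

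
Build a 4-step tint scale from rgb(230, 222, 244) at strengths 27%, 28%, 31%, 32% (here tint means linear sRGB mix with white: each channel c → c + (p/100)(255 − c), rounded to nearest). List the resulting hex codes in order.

#EDE7F7, #EDE7F7, #EEE8F7, #EEE9F8

27%: (230 + 6.75 = 236.75→237, 222 + 8.91 = 230.91→231, 244 + 2.97 = 246.97→247) → #EDE7F7
28%: (230 + 7 = 237→237, 222 + 9.24 = 231.24→231, 244 + 3.08 = 247.08→247) → #EDE7F7
31%: (230 + 7.75 = 237.75→238, 222 + 10.23 = 232.23→232, 244 + 3.41 = 247.41→247) → #EEE8F7
32%: (230 + 8 = 238→238, 222 + 10.56 = 232.56→233, 244 + 3.52 = 247.52→248) → #EEE9F8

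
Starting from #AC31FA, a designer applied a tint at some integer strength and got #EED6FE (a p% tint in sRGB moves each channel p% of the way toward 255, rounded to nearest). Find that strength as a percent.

80%

#AC31FA is rgb(172, 49, 250); #EED6FE is rgb(238, 214, 254).
On the G channel (widest range): 214 ≈ 49 + (p/100)(255 − 49), so p ≈ 100×(214 − 49)/(255 − 49) = 16500/206 = 80.10.
p = 80 reproduces all three channels after rounding.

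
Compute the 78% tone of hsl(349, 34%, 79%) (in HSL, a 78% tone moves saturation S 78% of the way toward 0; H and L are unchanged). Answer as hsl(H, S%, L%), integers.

hsl(349, 7%, 79%)

S moves 78% from 34 toward 0: 34 − 26.52 = 7.48 → 7.
H and L are unchanged.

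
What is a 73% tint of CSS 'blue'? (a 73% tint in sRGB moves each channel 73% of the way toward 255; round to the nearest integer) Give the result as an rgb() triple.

CSS blue is rgb(0, 0, 255).
Lerp each channel 73% toward 255:
  R: 0 + 186.15 = 186.15 → 186
  G: 0 + 186.15 = 186.15 → 186
  B: 255 + 0 = 255 → 255

rgb(186, 186, 255)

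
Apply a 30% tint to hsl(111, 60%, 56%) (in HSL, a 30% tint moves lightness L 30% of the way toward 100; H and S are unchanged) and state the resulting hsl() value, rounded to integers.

L moves 30% from 56 toward 100: 56 + 13.2 = 69.2 → 69.
H and S are unchanged.

hsl(111, 60%, 69%)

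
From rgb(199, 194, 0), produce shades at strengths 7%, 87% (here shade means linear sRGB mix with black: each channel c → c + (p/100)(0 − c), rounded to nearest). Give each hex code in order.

#B9B400, #1A1900

7%: (199 − 13.93 = 185.07→185, 194 − 13.58 = 180.42→180, 0→0) → #B9B400
87%: (199 − 173.13 = 25.87→26, 194 − 168.78 = 25.22→25, 0→0) → #1A1900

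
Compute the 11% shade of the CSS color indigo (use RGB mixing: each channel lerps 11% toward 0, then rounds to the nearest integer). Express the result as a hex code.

CSS indigo is rgb(75, 0, 130).
Per channel, c → c + 0.11(0 − c):
  R: 75 − 8.25 = 66.75 → 67
  G: 0 + 0.11×(0−0) = 0 + 0 = 0 → 0
  B: 130 + 0.11×(0−130) = 130 − 14.3 = 115.7 → 116
rgb(67, 0, 116) = #430074.

#430074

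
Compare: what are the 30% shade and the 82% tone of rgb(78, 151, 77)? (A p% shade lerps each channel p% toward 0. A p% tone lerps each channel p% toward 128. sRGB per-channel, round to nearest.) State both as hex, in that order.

30% shade:
  R: 78 + 0.3×(0−78) = 78 − 23.4 = 54.6 → 55
  G: 151 + 0.3×(0−151) = 151 − 45.3 = 105.7 → 106
  B: 77 + 0.3×(0−77) = 77 − 23.1 = 53.9 → 54
  → #376A36
82% tone:
  R: 78 + 41 = 119 → 119
  G: 151 + 0.82×(128−151) = 151 − 18.86 = 132.14 → 132
  B: 77 + 0.82×(128−77) = 77 + 41.82 = 118.82 → 119
  → #778477

#376A36, #778477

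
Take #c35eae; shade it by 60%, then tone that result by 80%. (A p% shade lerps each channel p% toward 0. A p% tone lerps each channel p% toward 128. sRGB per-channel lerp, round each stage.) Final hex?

#766e74

#c35eae is rgb(195, 94, 174).
Per channel, c → c + 0.6(0 − c):
  R: 195 − 117 = 78 → 78
  G: 94 + 0.6×(0−94) = 94 − 56.4 = 37.6 → 38
  B: 174 + 0.6×(0−174) = 174 − 104.4 = 69.6 → 70
After the shade: rgb(78, 38, 70) = #4e2646.
Lerp each channel 80% toward 128:
  R: 78 + 40 = 118 → 118
  G: 38 + 0.8×(128−38) = 38 + 72 = 110 → 110
  B: 70 + 46.4 = 116.4 → 116
rgb(118, 110, 116) = #766e74.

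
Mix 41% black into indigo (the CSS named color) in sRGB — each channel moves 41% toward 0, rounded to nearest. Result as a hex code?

#2C004D

CSS indigo is rgb(75, 0, 130).
Lerp each channel 41% toward 0:
  R: 75 − 30.75 = 44.25 → 44
  G: 0 + 0.41×(0−0) = 0 + 0 = 0 → 0
  B: 130 − 53.3 = 76.7 → 77
rgb(44, 0, 77) = #2C004D.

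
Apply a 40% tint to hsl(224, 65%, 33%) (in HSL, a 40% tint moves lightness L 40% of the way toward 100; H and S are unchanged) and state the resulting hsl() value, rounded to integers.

hsl(224, 65%, 60%)

L moves 40% from 33 toward 100: 33 + 26.8 = 59.8 → 60.
H and S are unchanged.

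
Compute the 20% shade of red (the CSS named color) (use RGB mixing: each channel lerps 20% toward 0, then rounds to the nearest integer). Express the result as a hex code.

CSS red is rgb(255, 0, 0).
Lerp each channel 20% toward 0:
  R: 255 + 0.2×(0−255) = 255 − 51 = 204 → 204
  G: 0 + 0.2×(0−0) = 0 + 0 = 0 → 0
  B: 0 + 0 = 0 → 0
rgb(204, 0, 0) = #CC0000.

#CC0000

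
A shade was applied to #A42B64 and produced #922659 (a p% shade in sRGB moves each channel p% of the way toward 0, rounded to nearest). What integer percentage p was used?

#A42B64 is rgb(164, 43, 100); #922659 is rgb(146, 38, 89).
On the R channel (widest range): 146 ≈ 164 + (p/100)(0 − 164), so p ≈ 100×(146 − 164)/(0 − 164) = -1800/-164 = 10.98.
p = 11 reproduces all three channels after rounding.

11%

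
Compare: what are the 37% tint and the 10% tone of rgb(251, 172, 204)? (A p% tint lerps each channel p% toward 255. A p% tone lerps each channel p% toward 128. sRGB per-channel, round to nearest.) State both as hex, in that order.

#fccbdf, #efa8c4

37% tint:
  R: 251 + 1.48 = 252.48 → 252
  G: 172 + 0.37×(255−172) = 172 + 30.71 = 202.71 → 203
  B: 204 + 0.37×(255−204) = 204 + 18.87 = 222.87 → 223
  → #fccbdf
10% tone:
  R: 251 + 0.1×(128−251) = 251 − 12.3 = 238.7 → 239
  G: 172 + 0.1×(128−172) = 172 − 4.4 = 167.6 → 168
  B: 204 + 0.1×(128−204) = 204 − 7.6 = 196.4 → 196
  → #efa8c4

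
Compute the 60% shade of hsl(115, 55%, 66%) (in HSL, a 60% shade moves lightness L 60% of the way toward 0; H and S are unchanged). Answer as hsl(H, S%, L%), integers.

hsl(115, 55%, 26%)

L moves 60% from 66 toward 0: 66 − 39.6 = 26.4 → 26.
H and S are unchanged.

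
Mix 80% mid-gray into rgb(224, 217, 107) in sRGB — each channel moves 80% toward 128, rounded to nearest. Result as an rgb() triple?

rgb(147, 146, 124)

An 80% tone moves each channel 80% toward 128:
  R: 224 + 0.8×(128−224) = 224 − 76.8 = 147.2 → 147
  G: 217 + 0.8×(128−217) = 217 − 71.2 = 145.8 → 146
  B: 107 + 0.8×(128−107) = 107 + 16.8 = 123.8 → 124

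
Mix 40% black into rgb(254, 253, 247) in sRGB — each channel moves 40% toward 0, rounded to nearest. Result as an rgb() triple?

A 40% shade moves each channel 40% toward 0:
  R: 254 + 0.4×(0−254) = 254 − 101.6 = 152.4 → 152
  G: 253 − 101.2 = 151.8 → 152
  B: 247 − 98.8 = 148.2 → 148

rgb(152, 152, 148)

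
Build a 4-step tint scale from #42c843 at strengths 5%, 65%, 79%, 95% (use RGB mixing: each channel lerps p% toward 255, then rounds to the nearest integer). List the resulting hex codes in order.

#42c843 is rgb(66, 200, 67).
5%: (66 + 9.45 = 75.45→75, 200 + 2.75 = 202.75→203, 67 + 9.4 = 76.4→76) → #4bcb4c
65%: (66 + 122.85 = 188.85→189, 200 + 35.75 = 235.75→236, 67 + 122.2 = 189.2→189) → #bdecbd
79%: (66 + 149.31 = 215.31→215, 200 + 43.45 = 243.45→243, 67 + 148.52 = 215.52→216) → #d7f3d8
95%: (66 + 179.55 = 245.55→246, 200 + 52.25 = 252.25→252, 67 + 178.6 = 245.6→246) → #f6fcf6

#4bcb4c, #bdecbd, #d7f3d8, #f6fcf6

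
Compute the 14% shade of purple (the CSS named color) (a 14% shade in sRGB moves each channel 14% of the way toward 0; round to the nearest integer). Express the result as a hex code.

#6e006e

CSS purple is rgb(128, 0, 128).
Lerp each channel 14% toward 0:
  R: 128 + 0.14×(0−128) = 128 − 17.92 = 110.08 → 110
  G: 0 + 0.14×(0−0) = 0 + 0 = 0 → 0
  B: 128 + 0.14×(0−128) = 128 − 17.92 = 110.08 → 110
rgb(110, 0, 110) = #6e006e.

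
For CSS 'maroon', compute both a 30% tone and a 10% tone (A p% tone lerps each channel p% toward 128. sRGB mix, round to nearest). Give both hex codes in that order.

CSS maroon is rgb(128, 0, 0).
30% tone:
  R: 128 + 0.3×(128−128) = 128 + 0 = 128 → 128
  G: 0 + 0.3×(128−0) = 0 + 38.4 = 38.4 → 38
  B: 0 + 0.3×(128−0) = 0 + 38.4 = 38.4 → 38
  → #802626
10% tone:
  R: 128 + 0 = 128 → 128
  G: 0 + 12.8 = 12.8 → 13
  B: 0 + 0.1×(128−0) = 0 + 12.8 = 12.8 → 13
  → #800D0D

#802626, #800D0D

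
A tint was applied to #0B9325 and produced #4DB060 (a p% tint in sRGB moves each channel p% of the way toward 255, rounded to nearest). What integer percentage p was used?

27%

#0B9325 is rgb(11, 147, 37); #4DB060 is rgb(77, 176, 96).
On the R channel (widest range): 77 ≈ 11 + (p/100)(255 − 11), so p ≈ 100×(77 − 11)/(255 − 11) = 6600/244 = 27.05.
p = 27 reproduces all three channels after rounding.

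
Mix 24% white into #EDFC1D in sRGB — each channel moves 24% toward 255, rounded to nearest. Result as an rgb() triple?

rgb(241, 253, 83)

#EDFC1D is rgb(237, 252, 29).
Lerp each channel 24% toward 255:
  R: 237 + 0.24×(255−237) = 237 + 4.32 = 241.32 → 241
  G: 252 + 0.72 = 252.72 → 253
  B: 29 + 0.24×(255−29) = 29 + 54.24 = 83.24 → 83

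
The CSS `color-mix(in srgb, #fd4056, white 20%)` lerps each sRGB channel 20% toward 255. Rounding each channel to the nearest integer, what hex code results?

#fd4056 is rgb(253, 64, 86).
Per channel, c → c + 0.2(255 − c):
  R: 253 + 0.4 = 253.4 → 253
  G: 64 + 0.2×(255−64) = 64 + 38.2 = 102.2 → 102
  B: 86 + 33.8 = 119.8 → 120
rgb(253, 102, 120) = #fd6678.

#fd6678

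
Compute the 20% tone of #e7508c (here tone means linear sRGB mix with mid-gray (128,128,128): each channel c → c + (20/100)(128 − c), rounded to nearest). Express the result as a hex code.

#e7508c is rgb(231, 80, 140).
Per channel, c → c + 0.2(128 − c):
  R: 231 − 20.6 = 210.4 → 210
  G: 80 + 0.2×(128−80) = 80 + 9.6 = 89.6 → 90
  B: 140 + 0.2×(128−140) = 140 − 2.4 = 137.6 → 138
rgb(210, 90, 138) = #d25a8a.

#d25a8a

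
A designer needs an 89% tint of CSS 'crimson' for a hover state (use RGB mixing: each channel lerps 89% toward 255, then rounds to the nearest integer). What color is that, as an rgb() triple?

CSS crimson is rgb(220, 20, 60).
Per channel, c → c + 0.89(255 − c):
  R: 220 + 0.89×(255−220) = 220 + 31.15 = 251.15 → 251
  G: 20 + 0.89×(255−20) = 20 + 209.15 = 229.15 → 229
  B: 60 + 0.89×(255−60) = 60 + 173.55 = 233.55 → 234

rgb(251, 229, 234)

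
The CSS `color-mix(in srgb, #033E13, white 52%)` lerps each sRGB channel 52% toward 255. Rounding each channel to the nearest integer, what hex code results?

#86A28E

#033E13 is rgb(3, 62, 19).
Per channel, c → c + 0.52(255 − c):
  R: 3 + 0.52×(255−3) = 3 + 131.04 = 134.04 → 134
  G: 62 + 0.52×(255−62) = 62 + 100.36 = 162.36 → 162
  B: 19 + 122.72 = 141.72 → 142
rgb(134, 162, 142) = #86A28E.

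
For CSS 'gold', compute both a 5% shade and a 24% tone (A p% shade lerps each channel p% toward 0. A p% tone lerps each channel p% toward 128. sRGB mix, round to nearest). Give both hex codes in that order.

CSS gold is rgb(255, 215, 0).
5% shade:
  R: 255 + 0.05×(0−255) = 255 − 12.75 = 242.25 → 242
  G: 215 + 0.05×(0−215) = 215 − 10.75 = 204.25 → 204
  B: 0 + 0.05×(0−0) = 0 + 0 = 0 → 0
  → #F2CC00
24% tone:
  R: 255 + 0.24×(128−255) = 255 − 30.48 = 224.52 → 225
  G: 215 − 20.88 = 194.12 → 194
  B: 0 + 0.24×(128−0) = 0 + 30.72 = 30.72 → 31
  → #E1C21F

#F2CC00, #E1C21F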